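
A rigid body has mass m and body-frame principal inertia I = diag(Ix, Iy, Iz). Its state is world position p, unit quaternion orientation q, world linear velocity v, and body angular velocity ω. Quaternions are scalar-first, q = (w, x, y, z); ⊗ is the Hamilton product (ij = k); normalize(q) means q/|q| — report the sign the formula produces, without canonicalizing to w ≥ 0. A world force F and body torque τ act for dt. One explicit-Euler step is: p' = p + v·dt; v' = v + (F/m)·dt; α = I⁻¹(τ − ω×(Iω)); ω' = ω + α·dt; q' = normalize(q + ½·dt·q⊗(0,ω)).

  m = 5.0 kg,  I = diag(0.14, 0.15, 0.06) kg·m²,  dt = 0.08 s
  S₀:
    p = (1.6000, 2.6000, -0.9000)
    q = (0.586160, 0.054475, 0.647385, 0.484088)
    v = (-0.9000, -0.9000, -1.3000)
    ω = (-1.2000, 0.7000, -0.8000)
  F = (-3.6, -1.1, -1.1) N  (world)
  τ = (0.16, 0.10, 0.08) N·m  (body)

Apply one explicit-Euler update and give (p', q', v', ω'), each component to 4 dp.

p' = (1.5280, 2.5280, -1.0040)
q' = (0.5849, -0.0079, 0.6410, 0.4969)
v' = (-0.9576, -0.9176, -1.3176)
ω' = (-1.1374, 0.7124, -0.6821)

new position p' = (1.5280, 2.5280, -1.0040)
v' = v + a·dt = (-0.9576, -0.9176, -1.3176)
(τ − ω×Iω)/I = (0.7829, 0.1547, 1.4733)
new body rate ω' = (-1.1374, 0.7124, -0.6821)
Hamilton product q⊗(0,ω) = (-0.0005291, -1.5601616, -0.1270136, 0.3460665)
q + ½dt·q⊗(0,ω), renormalized = (0.5849, -0.0079, 0.6410, 0.4969)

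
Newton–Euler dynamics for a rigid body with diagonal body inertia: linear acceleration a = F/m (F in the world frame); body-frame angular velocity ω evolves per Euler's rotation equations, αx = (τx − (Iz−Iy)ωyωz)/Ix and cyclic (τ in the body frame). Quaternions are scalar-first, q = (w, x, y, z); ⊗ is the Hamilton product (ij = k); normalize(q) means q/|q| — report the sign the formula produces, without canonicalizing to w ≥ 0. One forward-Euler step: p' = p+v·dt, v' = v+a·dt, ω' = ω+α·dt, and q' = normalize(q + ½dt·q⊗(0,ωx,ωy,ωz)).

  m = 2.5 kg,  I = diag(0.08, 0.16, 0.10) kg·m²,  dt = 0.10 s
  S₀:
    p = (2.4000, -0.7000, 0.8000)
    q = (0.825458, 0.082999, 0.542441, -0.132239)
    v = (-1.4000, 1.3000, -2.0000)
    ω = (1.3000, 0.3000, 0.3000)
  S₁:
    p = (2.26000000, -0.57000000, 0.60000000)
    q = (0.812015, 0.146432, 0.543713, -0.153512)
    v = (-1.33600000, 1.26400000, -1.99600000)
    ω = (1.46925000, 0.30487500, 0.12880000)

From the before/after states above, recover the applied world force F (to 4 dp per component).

F = (1.6000, -0.9000, 0.1000)

velocity change Δv = (0.06400000, -0.03600000, 0.00400000)
F = m·Δv/dt = (1.6000, -0.9000, 0.1000)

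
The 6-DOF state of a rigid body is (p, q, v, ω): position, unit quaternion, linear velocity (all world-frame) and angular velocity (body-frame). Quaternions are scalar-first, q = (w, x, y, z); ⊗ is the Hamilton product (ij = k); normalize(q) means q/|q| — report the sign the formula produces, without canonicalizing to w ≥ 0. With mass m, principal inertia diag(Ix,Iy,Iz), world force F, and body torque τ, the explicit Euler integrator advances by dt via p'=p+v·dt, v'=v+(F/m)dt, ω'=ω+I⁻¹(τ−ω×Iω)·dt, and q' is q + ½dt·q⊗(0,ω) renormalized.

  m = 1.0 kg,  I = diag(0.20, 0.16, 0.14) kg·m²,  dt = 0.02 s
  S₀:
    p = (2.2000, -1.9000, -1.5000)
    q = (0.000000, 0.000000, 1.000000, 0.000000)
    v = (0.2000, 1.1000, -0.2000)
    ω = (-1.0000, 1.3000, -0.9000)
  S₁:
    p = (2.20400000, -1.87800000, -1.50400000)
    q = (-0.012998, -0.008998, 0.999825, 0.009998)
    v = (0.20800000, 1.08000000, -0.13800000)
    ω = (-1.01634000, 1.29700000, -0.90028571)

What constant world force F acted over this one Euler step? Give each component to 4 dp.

velocity change Δv = (0.00800000, -0.02000000, 0.06200000)
F = m·Δv/dt = (0.4000, -1.0000, 3.1000)

F = (0.4000, -1.0000, 3.1000)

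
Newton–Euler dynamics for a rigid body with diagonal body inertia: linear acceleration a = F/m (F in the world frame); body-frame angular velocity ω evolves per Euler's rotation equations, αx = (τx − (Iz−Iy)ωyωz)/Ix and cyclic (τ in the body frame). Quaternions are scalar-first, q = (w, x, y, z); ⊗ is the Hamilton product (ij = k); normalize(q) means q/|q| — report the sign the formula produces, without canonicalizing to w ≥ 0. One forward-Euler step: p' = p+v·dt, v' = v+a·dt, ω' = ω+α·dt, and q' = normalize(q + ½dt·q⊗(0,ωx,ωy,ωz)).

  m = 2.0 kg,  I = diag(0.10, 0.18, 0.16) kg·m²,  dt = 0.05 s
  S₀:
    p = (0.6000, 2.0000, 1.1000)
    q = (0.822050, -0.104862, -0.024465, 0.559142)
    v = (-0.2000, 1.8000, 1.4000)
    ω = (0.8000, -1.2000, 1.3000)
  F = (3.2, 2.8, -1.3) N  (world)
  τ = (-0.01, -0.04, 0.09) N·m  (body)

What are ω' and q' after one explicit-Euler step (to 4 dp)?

(τ − ω×Iω)/I = (-0.4120, 0.1244, 1.0425)
new body rate ω' = (0.7794, -1.1938, 1.3521)
2q̇ = q⊗(0,ω) = (-0.6723530, 1.2968059, -0.4028258, 1.2140714)
q + ½dt·q⊗(0,ω), renormalized = (0.8043, -0.0724, -0.0345, 0.5888)

ω' = (0.7794, -1.1938, 1.3521)
q' = (0.8043, -0.0724, -0.0345, 0.5888)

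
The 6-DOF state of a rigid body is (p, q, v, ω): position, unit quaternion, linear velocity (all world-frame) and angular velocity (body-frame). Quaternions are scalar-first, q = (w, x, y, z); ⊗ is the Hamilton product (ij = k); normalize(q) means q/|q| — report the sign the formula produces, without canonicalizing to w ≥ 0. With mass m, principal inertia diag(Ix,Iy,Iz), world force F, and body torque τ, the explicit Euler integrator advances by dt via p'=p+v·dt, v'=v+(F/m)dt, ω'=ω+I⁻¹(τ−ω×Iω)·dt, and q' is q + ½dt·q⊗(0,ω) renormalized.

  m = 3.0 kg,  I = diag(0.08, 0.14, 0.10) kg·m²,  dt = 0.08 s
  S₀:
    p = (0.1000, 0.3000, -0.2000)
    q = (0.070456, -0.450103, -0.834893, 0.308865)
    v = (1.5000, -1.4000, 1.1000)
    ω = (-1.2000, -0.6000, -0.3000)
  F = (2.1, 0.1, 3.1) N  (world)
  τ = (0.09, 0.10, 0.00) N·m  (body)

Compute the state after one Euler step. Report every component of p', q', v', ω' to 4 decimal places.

p + v·dt = (0.2200, 0.1880, -0.1120)
v + (F/m)dt = (1.5560, -1.3973, 1.1827)
(τ − ω×Iω)/I = (1.2150, 0.7657, -0.4320)
ω' = ω + α·dt = (-1.1028, -0.5387, -0.3346)
q⊗(0,ω) = (-0.9483999, 0.3512397, -0.5479425, -0.7529466)
updated quaternion q' = (0.0325, -0.4354, -0.8555, 0.2783)

p' = (0.2200, 0.1880, -0.1120)
q' = (0.0325, -0.4354, -0.8555, 0.2783)
v' = (1.5560, -1.3973, 1.1827)
ω' = (-1.1028, -0.5387, -0.3346)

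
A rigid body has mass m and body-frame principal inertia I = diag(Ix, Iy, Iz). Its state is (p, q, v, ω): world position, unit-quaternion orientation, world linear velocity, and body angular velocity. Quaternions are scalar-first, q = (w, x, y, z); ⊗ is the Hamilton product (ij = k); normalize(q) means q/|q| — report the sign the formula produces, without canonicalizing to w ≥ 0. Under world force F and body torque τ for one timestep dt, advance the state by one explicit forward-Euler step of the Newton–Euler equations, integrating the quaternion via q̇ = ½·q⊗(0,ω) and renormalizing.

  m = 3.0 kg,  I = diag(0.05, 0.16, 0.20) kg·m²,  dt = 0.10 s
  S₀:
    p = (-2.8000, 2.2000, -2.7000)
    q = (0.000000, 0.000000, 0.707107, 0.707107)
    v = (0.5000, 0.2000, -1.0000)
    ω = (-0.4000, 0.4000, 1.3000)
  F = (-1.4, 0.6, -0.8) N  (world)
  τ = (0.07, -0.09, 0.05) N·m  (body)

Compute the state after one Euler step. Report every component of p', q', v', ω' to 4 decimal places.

p' = (-2.7500, 2.2200, -2.8000)
q' = (-0.0600, 0.0317, 0.6912, 0.7194)
v' = (0.4533, 0.2200, -1.0267)
ω' = (-0.3016, 0.2950, 1.3338)

ω×(Iω) gyroscopic = (0.0208, 0.0780, -0.0176)
(τ − ω×Iω)/I = (0.9840, -1.0500, 0.3380)
ω + α·dt = (-0.3016, 0.2950, 1.3338)
2q̇ = q⊗(0,ω) = (-1.2020819, 0.6363963, -0.2828428, 0.2828428)
updated quaternion q' = (-0.0600, 0.0317, 0.6912, 0.7194)
new position p' = (-2.7500, 2.2200, -2.8000)
v + (F/m)dt = (0.4533, 0.2200, -1.0267)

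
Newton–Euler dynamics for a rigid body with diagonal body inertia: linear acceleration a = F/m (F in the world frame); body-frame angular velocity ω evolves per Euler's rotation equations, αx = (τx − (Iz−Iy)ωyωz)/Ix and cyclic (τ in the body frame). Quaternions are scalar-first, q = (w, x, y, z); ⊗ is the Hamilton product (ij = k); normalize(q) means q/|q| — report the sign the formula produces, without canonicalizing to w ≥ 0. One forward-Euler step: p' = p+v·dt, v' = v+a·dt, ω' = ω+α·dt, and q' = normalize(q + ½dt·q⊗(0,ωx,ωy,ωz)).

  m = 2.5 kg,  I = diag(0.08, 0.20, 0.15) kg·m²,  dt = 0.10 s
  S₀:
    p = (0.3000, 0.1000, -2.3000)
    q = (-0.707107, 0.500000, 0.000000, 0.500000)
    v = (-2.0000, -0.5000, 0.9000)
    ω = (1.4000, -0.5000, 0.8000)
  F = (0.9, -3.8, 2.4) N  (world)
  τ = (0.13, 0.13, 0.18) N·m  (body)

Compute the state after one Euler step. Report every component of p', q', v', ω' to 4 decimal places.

p' = (0.1000, 0.0500, -2.2100)
q' = (-0.7594, 0.4614, 0.0326, 0.4576)
v' = (-1.9640, -0.6520, 0.9960)
ω' = (1.5375, -0.3958, 0.9760)

linear accel F/m = (0.3600, -1.5200, 0.9600)
p' = p + v·dt = (0.1000, 0.0500, -2.2100)
new velocity v' = (-1.9640, -0.6520, 0.9960)
precession coupling ω×(Iω) = (0.0200, -0.0784, -0.0840)
α = I⁻¹(τ − ω×Iω) = (1.3750, 1.0420, 1.7600)
ω + α·dt = (1.5375, -0.3958, 0.9760)
2q̇ = q⊗(0,ω) = (-1.1000000, -0.7399498, 0.6535535, -0.8156856)
q' = normalize(q + ½dt·q⊗(0,ω)) = (-0.7594, 0.4614, 0.0326, 0.4576)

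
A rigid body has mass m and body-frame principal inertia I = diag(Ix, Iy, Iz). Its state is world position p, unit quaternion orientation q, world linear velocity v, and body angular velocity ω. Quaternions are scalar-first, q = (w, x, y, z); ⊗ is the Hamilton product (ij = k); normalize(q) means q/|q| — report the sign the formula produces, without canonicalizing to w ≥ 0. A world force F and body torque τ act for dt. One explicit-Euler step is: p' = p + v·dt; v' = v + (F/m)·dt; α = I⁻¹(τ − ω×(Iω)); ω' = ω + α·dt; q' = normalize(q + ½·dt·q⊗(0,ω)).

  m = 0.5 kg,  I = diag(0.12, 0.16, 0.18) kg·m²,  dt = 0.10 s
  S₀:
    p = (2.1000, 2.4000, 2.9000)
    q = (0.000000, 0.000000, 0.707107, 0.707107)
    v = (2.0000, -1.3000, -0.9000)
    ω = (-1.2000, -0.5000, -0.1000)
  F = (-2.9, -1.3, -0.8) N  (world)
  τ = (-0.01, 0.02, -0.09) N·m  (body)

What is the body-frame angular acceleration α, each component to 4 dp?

gyro term ω×Iω = (0.0010, -0.0072, 0.0240)
angular accel α = (-0.0917, 0.1700, -0.6333)

α = (-0.0917, 0.1700, -0.6333)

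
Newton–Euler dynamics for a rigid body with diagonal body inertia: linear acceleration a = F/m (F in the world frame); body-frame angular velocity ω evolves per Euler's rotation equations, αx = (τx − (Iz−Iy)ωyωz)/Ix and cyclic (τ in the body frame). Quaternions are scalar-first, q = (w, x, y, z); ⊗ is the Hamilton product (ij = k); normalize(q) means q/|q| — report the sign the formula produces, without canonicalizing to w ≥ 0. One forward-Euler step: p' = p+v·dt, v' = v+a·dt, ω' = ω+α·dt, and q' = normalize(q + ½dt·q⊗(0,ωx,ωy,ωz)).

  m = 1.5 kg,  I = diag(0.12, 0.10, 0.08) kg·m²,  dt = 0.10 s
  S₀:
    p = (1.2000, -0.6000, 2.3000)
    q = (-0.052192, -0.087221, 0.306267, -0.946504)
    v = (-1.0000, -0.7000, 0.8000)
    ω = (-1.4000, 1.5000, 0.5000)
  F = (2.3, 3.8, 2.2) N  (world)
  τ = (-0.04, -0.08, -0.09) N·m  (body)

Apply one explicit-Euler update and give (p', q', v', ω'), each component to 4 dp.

p' = (1.1000, -0.6700, 2.3800)
q' = (-0.0573, -0.0049, 0.3687, -0.9278)
v' = (-0.8467, -0.4467, 0.9467)
ω' = (-1.4208, 1.4480, 0.3350)

α = I⁻¹(τ − ω×Iω) = (-0.2083, -0.5200, -1.6500)
ω' = ω + α·dt = (-1.4208, 1.4480, 0.3350)
q⊗(0,ω) = (-0.1082579, 1.6459583, 1.2904281, 0.2718463)
q + ½dt·q⊗(0,ω), renormalized = (-0.0573, -0.0049, 0.3687, -0.9278)
p' = p + v·dt = (1.1000, -0.6700, 2.3800)
new velocity v' = (-0.8467, -0.4467, 0.9467)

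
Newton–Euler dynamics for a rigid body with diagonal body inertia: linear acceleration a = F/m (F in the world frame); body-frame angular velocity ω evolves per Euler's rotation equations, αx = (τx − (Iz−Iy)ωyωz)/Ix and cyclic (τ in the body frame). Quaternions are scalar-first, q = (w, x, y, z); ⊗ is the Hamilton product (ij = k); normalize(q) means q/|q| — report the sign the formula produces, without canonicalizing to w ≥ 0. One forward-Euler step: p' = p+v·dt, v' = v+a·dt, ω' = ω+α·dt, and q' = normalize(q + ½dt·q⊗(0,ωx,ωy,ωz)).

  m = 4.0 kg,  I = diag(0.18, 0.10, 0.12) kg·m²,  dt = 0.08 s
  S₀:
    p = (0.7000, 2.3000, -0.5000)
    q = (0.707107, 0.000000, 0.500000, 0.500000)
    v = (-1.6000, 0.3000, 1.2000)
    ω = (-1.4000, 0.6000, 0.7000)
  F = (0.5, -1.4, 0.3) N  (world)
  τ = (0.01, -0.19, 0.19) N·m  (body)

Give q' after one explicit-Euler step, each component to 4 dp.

q' = (0.6796, -0.0375, 0.4879, 0.5466)

Hamilton product q⊗(0,ω) = (-0.6500000, -0.9399498, -0.2757358, 1.1949749)
q + ½dt·q⊗(0,ω), renormalized = (0.6796, -0.0375, 0.4879, 0.5466)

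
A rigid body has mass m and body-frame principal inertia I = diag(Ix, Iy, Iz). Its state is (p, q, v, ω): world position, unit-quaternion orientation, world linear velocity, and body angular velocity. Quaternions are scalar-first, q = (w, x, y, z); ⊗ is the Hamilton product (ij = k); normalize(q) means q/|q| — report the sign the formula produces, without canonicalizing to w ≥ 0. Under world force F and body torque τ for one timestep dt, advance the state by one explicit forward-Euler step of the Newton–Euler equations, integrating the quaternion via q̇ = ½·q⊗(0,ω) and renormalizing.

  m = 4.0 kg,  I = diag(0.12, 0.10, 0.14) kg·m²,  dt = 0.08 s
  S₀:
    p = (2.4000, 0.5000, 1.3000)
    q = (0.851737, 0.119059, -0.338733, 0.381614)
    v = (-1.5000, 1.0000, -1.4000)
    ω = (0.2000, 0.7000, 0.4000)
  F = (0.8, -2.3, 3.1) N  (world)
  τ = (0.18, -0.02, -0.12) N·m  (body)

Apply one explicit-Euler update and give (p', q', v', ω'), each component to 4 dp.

ω×(Iω) gyroscopic = (0.0112, -0.0016, -0.0028)
angular accel α = (1.4067, -0.1840, -0.8371)
ω' = ω + α·dt = (0.3125, 0.6853, 0.3330)
2q̇ = q⊗(0,ω) = (0.0606557, -0.2322756, 0.6249151, 0.4917827)
updated quaternion q' = (0.8537, 0.1097, -0.3136, 0.4011)
linear accel F/m = (0.2000, -0.5750, 0.7750)
new position p' = (2.2800, 0.5800, 1.1880)
v' = v + a·dt = (-1.4840, 0.9540, -1.3380)

p' = (2.2800, 0.5800, 1.1880)
q' = (0.8537, 0.1097, -0.3136, 0.4011)
v' = (-1.4840, 0.9540, -1.3380)
ω' = (0.3125, 0.6853, 0.3330)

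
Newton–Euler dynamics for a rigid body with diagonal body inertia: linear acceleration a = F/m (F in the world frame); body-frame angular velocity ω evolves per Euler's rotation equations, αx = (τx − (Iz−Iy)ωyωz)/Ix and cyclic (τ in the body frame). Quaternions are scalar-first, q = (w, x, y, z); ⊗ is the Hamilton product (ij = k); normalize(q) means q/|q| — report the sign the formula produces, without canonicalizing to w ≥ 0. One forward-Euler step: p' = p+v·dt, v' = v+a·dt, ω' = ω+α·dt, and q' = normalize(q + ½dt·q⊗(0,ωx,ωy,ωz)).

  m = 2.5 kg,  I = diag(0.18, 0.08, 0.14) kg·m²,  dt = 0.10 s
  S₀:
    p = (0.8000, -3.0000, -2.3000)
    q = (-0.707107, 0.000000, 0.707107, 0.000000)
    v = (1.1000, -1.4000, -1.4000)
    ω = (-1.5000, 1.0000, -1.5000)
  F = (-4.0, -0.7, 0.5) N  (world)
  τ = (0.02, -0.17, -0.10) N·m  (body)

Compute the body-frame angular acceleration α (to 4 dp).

α = (0.6111, -3.2500, -1.7857)

ω×(Iω) gyroscopic = (-0.0900, 0.0900, 0.1500)
angular accel α = (0.6111, -3.2500, -1.7857)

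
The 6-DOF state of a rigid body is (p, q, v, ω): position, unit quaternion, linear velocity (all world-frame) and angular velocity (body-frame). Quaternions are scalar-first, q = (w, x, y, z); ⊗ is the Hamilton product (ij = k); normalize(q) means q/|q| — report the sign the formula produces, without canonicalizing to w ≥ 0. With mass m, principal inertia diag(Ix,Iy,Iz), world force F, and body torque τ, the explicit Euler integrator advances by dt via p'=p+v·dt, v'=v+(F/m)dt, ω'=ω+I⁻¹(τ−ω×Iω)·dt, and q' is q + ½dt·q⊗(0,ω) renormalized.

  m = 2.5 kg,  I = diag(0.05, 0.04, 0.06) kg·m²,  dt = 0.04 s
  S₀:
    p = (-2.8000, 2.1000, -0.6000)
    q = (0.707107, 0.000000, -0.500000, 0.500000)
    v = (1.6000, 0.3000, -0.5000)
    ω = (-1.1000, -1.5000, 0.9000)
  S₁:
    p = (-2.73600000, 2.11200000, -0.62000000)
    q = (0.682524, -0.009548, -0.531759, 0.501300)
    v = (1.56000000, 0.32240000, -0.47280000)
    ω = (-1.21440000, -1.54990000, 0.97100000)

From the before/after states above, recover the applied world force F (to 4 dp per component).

F = (-2.5000, 1.4000, 1.7000)

Δv = v₁−v₀ = (-0.04000000, 0.02240000, 0.02720000)
applied force F = (-2.5000, 1.4000, 1.7000)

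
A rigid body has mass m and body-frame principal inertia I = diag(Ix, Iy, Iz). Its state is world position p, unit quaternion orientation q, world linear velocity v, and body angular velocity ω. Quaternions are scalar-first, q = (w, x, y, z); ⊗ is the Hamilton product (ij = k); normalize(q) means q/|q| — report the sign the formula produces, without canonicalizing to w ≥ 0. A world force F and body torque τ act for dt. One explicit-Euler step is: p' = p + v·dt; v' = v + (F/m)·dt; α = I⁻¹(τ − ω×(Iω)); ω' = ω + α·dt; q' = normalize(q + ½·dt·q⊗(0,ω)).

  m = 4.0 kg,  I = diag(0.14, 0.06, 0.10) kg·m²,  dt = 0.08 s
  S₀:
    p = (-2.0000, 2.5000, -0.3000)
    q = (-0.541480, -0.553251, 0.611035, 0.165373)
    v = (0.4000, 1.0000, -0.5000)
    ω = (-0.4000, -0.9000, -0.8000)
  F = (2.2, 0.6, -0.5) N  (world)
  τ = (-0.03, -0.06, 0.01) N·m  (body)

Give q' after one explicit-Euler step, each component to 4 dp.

q⊗(0,ω) = (0.4609295, -0.1234003, -0.0214180, 1.1755239)
updated quaternion q' = (-0.5224, -0.5575, 0.6094, 0.2121)

q' = (-0.5224, -0.5575, 0.6094, 0.2121)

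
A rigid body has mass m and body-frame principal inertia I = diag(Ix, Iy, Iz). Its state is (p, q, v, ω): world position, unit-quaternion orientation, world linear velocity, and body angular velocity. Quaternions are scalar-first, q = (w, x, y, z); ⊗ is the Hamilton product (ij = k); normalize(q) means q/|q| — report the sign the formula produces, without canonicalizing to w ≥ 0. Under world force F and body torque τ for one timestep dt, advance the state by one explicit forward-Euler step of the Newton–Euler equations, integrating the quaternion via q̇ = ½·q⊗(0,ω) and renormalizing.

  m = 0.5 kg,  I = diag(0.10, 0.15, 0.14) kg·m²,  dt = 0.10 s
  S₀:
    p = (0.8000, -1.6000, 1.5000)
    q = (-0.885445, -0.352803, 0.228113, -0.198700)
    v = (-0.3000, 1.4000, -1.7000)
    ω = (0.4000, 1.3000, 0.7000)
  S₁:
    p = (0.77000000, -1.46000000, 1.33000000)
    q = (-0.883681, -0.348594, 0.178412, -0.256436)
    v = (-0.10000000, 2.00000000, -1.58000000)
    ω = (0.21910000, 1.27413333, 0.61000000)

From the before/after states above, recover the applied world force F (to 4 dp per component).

F = (1.0000, 3.0000, 0.6000)

Δv = v₁−v₀ = (0.20000000, 0.60000000, 0.12000000)
m·(v₁−v₀)/dt = (1.0000, 3.0000, 0.6000)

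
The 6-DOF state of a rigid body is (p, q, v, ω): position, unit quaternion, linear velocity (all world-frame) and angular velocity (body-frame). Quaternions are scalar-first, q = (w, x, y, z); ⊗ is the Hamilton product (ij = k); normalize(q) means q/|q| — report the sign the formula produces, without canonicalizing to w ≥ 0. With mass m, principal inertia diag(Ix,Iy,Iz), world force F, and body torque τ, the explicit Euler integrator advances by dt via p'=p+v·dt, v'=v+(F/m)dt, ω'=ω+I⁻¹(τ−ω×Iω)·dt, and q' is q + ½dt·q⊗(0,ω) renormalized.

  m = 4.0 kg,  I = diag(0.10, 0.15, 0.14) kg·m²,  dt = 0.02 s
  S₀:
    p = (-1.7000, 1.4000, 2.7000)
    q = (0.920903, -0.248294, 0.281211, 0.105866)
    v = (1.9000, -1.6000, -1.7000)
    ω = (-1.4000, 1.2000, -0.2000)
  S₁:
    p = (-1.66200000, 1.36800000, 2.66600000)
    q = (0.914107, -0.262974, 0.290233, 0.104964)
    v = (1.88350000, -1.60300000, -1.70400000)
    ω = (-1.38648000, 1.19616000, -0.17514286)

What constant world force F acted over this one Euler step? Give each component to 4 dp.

F = (-3.3000, -0.6000, -0.8000)

velocity change Δv = (-0.01650000, -0.00300000, -0.00400000)
m·(v₁−v₀)/dt = (-3.3000, -0.6000, -0.8000)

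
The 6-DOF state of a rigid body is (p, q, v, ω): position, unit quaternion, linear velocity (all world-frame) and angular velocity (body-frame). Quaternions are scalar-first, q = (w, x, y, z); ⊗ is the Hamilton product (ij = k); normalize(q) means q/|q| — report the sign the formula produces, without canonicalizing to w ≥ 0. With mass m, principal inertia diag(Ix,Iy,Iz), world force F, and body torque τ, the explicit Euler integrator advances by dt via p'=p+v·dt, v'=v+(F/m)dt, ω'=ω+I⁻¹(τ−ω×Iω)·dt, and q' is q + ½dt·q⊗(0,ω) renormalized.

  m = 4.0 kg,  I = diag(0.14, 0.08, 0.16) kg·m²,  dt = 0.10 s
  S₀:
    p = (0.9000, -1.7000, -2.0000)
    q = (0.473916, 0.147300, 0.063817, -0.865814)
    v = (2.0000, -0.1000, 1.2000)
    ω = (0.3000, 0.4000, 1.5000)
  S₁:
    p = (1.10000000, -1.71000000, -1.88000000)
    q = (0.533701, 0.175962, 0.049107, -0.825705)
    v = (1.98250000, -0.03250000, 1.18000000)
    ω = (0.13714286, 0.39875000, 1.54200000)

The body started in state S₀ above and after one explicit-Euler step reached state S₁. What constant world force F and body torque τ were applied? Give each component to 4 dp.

velocity change Δv = (-0.01750000, 0.06750000, -0.02000000)
F = m·Δv/dt = (-0.7000, 2.7000, -0.8000)
ω₁ − ω₀ = (-0.16285714, -0.00125000, 0.04200000)
gyro term ω₀×Iω₀ = (0.0480, -0.0090, -0.0072)
applied torque τ = (-0.1800, -0.0100, 0.0600)

F = (-0.7000, 2.7000, -0.8000)
τ = (-0.1800, -0.0100, 0.0600)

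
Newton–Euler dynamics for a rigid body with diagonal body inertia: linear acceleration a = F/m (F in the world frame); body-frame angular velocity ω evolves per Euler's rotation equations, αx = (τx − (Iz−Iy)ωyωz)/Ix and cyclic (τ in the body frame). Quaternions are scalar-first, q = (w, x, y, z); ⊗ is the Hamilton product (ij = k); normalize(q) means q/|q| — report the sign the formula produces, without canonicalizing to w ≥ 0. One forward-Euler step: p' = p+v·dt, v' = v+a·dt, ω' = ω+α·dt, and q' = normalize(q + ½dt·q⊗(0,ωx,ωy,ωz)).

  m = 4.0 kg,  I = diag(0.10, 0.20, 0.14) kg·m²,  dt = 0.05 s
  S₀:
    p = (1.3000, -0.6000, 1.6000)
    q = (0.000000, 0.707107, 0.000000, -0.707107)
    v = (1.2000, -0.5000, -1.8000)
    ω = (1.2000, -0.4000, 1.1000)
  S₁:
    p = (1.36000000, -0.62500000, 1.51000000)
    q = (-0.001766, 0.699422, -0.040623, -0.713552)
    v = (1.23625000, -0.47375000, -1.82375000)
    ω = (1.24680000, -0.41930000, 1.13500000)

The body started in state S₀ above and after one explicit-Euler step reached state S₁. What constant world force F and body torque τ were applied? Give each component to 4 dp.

F = (2.9000, 2.1000, -1.9000)
τ = (0.1200, -0.1300, 0.0500)

rate change Δω = (0.04680000, -0.01930000, 0.03500000)
ω₀×(Iω₀) = (0.0264, -0.0528, -0.0480)
applied torque τ = (0.1200, -0.1300, 0.0500)
v₁ − v₀ = (0.03625000, 0.02625000, -0.02375000)
F = m·Δv/dt = (2.9000, 2.1000, -1.9000)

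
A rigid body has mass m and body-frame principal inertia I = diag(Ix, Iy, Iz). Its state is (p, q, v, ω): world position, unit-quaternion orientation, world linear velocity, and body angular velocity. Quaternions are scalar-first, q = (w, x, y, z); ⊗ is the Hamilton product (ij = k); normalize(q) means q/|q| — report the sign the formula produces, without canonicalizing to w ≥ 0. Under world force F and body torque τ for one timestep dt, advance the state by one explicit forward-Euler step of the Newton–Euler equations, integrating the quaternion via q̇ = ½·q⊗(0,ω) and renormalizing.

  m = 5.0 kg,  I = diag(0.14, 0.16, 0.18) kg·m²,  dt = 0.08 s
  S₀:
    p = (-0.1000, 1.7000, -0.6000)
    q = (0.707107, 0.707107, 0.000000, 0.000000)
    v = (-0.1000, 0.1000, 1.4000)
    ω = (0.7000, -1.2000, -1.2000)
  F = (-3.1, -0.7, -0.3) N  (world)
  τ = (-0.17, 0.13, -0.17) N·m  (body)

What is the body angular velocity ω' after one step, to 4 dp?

ω×(Iω) gyroscopic = (0.0288, 0.0336, -0.0168)
angular accel α = (-1.4200, 0.6025, -0.8511)
new body rate ω' = (0.5864, -1.1518, -1.2681)

ω' = (0.5864, -1.1518, -1.2681)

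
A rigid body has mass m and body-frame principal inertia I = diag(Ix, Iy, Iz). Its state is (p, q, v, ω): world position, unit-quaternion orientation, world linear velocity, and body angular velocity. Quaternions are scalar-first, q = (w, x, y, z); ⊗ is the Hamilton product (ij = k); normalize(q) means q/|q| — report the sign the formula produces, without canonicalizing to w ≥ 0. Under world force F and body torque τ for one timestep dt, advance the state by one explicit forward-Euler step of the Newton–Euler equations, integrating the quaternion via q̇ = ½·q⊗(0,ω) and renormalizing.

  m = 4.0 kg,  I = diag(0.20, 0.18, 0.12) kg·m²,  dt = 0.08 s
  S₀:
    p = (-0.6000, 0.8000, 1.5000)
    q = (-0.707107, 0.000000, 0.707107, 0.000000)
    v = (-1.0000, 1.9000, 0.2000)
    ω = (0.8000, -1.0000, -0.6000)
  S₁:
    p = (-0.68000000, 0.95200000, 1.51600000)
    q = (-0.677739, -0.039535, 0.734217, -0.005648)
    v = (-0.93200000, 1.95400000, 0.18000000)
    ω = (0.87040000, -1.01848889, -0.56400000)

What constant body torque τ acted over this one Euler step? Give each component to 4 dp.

τ = (0.1400, -0.0800, 0.0700)

rate change Δω = (0.07040000, -0.01848889, 0.03600000)
precession coupling = (-0.0360, -0.0384, 0.0160)
I·α + gyro = (0.1400, -0.0800, 0.0700)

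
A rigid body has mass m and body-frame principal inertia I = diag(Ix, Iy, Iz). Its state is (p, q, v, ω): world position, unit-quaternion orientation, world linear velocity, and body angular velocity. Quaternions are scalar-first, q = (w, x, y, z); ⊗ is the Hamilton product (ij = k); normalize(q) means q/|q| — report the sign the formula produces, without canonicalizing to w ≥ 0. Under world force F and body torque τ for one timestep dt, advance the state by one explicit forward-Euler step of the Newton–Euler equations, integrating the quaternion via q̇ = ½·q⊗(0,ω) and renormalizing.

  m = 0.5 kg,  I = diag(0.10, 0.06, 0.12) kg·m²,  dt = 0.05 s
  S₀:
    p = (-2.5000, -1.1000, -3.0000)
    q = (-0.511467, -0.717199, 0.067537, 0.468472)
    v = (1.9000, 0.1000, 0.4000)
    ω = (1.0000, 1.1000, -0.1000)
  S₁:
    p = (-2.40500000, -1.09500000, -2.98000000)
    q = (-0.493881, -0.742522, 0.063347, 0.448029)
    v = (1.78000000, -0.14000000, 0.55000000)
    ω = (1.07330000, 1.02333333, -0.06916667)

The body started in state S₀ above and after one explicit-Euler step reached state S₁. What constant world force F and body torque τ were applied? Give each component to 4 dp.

F = (-1.2000, -2.4000, 1.5000)
τ = (0.1400, -0.0900, 0.0300)

velocity change Δv = (-0.12000000, -0.24000000, 0.15000000)
F = m·Δv/dt = (-1.2000, -2.4000, 1.5000)
rate change Δω = (0.07330000, -0.07666667, 0.03083333)
gyro term ω₀×Iω₀ = (-0.0066, 0.0020, -0.0440)
τ = I·(Δω/dt) + ω₀×(Iω₀) = (0.1400, -0.0900, 0.0300)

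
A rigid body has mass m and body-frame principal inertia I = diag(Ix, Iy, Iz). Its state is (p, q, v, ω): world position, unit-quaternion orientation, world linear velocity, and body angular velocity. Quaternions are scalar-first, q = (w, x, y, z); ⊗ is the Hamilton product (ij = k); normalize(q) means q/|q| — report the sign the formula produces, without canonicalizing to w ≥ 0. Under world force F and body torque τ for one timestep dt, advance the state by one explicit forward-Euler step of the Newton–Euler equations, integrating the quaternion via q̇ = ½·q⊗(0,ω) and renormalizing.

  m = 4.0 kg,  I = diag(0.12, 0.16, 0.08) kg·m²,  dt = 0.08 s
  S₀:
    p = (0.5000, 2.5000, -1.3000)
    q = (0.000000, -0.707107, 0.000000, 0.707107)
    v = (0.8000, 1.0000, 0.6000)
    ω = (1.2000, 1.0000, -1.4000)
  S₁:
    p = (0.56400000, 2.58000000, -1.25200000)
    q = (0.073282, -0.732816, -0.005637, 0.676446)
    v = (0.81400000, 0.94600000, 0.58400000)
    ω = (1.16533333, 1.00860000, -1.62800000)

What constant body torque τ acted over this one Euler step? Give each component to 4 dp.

ω₁ − ω₀ = (-0.03466667, 0.00860000, -0.22800000)
precession coupling = (0.1120, -0.0672, 0.0480)
τ = I·(Δω/dt) + ω₀×(Iω₀) = (0.0600, -0.0500, -0.1800)

τ = (0.0600, -0.0500, -0.1800)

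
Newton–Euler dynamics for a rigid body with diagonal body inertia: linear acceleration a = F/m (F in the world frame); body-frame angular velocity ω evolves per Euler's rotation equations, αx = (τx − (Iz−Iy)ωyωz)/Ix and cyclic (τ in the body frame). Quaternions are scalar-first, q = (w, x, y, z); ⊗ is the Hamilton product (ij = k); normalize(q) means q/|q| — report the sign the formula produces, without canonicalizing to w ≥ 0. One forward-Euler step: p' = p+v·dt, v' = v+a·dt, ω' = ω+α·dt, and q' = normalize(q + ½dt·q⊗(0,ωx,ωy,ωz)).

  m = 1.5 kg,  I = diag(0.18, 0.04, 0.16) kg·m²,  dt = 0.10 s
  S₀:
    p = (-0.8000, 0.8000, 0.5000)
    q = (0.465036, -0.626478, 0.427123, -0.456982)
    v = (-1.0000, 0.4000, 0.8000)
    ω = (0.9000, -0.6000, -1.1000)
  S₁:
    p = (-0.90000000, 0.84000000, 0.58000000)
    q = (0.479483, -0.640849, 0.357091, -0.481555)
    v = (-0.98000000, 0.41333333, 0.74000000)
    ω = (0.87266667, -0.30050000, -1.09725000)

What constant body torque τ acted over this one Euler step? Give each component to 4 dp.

τ = (0.0300, 0.1000, 0.0800)

Δω = ω₁−ω₀ = (-0.02733333, 0.29950000, 0.00275000)
gyro term ω₀×Iω₀ = (0.0792, -0.0198, 0.0756)
applied torque τ = (0.0300, 0.1000, 0.0800)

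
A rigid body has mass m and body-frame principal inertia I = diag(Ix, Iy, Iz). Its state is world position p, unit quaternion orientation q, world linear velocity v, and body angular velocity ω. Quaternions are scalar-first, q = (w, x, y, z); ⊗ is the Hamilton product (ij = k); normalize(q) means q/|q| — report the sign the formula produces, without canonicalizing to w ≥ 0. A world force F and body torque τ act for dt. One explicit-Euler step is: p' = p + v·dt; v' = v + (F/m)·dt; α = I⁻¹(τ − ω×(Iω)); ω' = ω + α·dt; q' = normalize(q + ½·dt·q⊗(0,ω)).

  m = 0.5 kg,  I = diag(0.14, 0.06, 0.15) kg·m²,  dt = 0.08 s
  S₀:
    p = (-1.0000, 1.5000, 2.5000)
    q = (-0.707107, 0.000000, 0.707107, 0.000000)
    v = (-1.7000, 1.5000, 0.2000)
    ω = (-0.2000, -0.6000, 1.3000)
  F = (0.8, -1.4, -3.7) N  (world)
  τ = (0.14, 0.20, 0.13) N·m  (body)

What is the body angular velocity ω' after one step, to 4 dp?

ω' = (-0.0799, -0.3368, 1.3745)

ω×(Iω) gyroscopic = (-0.0702, 0.0026, -0.0096)
(τ − ω×Iω)/I = (1.5014, 3.2900, 0.9307)
new body rate ω' = (-0.0799, -0.3368, 1.3745)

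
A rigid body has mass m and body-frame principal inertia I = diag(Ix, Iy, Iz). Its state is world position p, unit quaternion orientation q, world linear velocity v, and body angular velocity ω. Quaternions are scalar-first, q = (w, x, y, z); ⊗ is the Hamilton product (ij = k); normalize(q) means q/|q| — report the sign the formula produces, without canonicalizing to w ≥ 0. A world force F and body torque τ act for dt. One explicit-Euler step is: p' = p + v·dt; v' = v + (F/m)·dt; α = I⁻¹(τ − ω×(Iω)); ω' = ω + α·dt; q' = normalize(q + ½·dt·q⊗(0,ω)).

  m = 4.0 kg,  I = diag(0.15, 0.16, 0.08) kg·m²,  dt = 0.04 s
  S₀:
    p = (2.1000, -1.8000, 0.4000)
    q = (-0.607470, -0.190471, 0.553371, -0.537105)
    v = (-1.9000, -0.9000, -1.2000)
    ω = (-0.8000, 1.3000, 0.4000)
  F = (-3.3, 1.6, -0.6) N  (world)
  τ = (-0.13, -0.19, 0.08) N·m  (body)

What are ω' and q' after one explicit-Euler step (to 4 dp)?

ω' = (-0.8236, 1.2581, 0.4452)
q' = (-0.6203, -0.1623, 0.5474, -0.5378)

α = I⁻¹(τ − ω×Iω) = (-0.5893, -1.0475, 1.1300)
ω + α·dt = (-0.8236, 1.2581, 0.4452)
q⊗(0,ω) = (-0.6569171, 1.4055609, -0.2838386, -0.0479035)
updated quaternion q' = (-0.6203, -0.1623, 0.5474, -0.5378)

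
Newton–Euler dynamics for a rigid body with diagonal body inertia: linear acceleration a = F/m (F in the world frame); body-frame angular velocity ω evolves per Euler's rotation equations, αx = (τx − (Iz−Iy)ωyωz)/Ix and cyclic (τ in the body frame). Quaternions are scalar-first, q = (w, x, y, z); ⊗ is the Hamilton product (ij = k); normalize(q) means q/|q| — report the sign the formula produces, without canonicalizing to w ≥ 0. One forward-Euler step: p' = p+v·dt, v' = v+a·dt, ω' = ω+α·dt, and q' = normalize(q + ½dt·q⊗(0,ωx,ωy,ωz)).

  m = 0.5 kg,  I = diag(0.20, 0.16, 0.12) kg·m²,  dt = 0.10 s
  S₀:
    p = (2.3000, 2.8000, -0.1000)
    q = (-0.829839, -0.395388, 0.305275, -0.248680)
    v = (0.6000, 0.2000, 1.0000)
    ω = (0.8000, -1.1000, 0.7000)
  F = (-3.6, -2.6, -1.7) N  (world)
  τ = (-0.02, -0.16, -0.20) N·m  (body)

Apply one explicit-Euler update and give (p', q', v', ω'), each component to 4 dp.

a = (-7.2000, -5.2000, -3.4000)
p + v·dt = (2.3600, 2.8200, 0.0000)
v + (F/m)dt = (-0.1200, -0.3200, 0.6600)
gyro term ω×Iω = (0.0308, 0.0448, 0.0352)
angular accel α = (-0.2540, -1.2800, -1.9600)
new body rate ω' = (0.7746, -1.2280, 0.5040)
q⊗(0,ω) = (0.8261889, -0.7237267, 0.9906505, -0.3901805)
updated quaternion q' = (-0.7862, -0.4303, 0.3538, -0.2674)

p' = (2.3600, 2.8200, 0.0000)
q' = (-0.7862, -0.4303, 0.3538, -0.2674)
v' = (-0.1200, -0.3200, 0.6600)
ω' = (0.7746, -1.2280, 0.5040)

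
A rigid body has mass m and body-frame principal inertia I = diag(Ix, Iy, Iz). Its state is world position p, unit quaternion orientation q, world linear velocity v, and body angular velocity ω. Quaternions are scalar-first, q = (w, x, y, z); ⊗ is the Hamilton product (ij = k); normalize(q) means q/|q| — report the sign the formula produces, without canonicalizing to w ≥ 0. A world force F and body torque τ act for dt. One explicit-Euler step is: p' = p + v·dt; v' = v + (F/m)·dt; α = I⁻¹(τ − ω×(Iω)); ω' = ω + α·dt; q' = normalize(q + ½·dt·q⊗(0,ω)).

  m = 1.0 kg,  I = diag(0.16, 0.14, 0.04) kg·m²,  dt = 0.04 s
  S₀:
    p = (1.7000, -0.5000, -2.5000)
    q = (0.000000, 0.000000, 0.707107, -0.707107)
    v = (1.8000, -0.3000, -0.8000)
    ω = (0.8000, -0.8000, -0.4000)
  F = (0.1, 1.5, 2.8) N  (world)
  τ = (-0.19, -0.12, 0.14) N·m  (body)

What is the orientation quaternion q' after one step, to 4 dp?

q' = (0.0057, -0.0170, 0.6956, -0.7182)

2q̇ = q⊗(0,ω) = (0.2828428, -0.8485284, -0.5656856, -0.5656856)
q' = normalize(q + ½dt·q⊗(0,ω)) = (0.0057, -0.0170, 0.6956, -0.7182)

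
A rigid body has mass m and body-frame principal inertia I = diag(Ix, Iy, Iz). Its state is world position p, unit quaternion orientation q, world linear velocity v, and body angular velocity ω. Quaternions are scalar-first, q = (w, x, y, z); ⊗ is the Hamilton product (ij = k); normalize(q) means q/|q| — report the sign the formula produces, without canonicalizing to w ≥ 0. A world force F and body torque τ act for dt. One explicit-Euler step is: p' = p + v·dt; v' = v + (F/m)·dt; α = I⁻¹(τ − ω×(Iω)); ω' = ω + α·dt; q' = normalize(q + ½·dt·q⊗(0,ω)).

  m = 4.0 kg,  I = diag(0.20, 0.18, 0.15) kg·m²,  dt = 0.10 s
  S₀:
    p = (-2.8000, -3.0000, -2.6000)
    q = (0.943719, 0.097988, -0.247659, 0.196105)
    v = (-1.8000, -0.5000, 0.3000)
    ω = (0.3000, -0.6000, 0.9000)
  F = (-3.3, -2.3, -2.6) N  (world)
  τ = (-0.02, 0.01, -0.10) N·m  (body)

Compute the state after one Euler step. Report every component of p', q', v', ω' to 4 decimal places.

precession coupling ω×(Iω) = (0.0162, 0.0135, 0.0036)
α = I⁻¹(τ − ω×Iω) = (-0.1810, -0.0194, -0.6907)
ω' = ω + α·dt = (0.2819, -0.6019, 0.8309)
q⊗(0,ω) = (-0.3544863, 0.1778856, -0.5955891, 0.8648520)
updated quaternion q' = (0.9245, 0.1067, -0.2770, 0.2390)
new position p' = (-2.9800, -3.0500, -2.5700)
v' = v + a·dt = (-1.8825, -0.5575, 0.2350)

p' = (-2.9800, -3.0500, -2.5700)
q' = (0.9245, 0.1067, -0.2770, 0.2390)
v' = (-1.8825, -0.5575, 0.2350)
ω' = (0.2819, -0.6019, 0.8309)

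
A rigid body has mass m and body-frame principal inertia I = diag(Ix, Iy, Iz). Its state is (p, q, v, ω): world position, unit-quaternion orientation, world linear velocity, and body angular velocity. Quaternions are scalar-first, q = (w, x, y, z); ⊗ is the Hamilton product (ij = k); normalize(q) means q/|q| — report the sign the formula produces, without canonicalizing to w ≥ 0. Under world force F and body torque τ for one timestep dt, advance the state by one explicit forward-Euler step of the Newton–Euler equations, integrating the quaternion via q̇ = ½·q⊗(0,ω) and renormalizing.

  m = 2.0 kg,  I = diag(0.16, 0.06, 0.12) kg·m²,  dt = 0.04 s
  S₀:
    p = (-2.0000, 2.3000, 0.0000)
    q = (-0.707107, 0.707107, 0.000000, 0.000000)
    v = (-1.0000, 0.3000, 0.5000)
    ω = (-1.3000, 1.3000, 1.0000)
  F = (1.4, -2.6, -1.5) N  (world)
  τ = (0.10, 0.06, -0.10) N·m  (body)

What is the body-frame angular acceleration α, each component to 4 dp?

precession coupling ω×(Iω) = (0.0780, -0.0520, 0.1690)
(τ − ω×Iω)/I = (0.1375, 1.8667, -2.2417)

α = (0.1375, 1.8667, -2.2417)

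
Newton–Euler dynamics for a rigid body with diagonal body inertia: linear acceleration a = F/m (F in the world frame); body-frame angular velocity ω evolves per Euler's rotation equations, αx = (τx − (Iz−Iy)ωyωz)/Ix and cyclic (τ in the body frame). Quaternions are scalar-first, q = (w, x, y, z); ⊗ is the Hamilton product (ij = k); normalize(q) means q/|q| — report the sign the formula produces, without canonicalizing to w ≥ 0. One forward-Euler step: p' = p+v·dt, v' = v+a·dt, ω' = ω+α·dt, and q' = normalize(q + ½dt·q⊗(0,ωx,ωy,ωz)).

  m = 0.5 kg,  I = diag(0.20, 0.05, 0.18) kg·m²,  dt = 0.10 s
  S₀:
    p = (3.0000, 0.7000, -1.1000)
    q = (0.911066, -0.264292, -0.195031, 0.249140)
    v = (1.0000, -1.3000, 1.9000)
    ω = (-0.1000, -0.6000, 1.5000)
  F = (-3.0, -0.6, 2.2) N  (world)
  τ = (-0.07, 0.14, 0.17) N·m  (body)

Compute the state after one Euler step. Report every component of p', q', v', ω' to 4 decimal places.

p' = (3.1000, 0.5700, -0.9100)
q' = (0.8823, -0.2751, -0.2031, 0.3234)
v' = (0.4000, -1.4200, 2.3400)
ω' = (-0.0765, -0.3140, 1.5994)

precession coupling ω×(Iω) = (-0.1170, -0.0030, -0.0090)
(τ − ω×Iω)/I = (0.2350, 2.8600, 0.9944)
ω' = ω + α·dt = (-0.0765, -0.3140, 1.5994)
Hamilton product q⊗(0,ω) = (-0.5171578, -0.2341691, -0.1751156, 1.5056711)
updated quaternion q' = (0.8823, -0.2751, -0.2031, 0.3234)
new position p' = (3.1000, 0.5700, -0.9100)
new velocity v' = (0.4000, -1.4200, 2.3400)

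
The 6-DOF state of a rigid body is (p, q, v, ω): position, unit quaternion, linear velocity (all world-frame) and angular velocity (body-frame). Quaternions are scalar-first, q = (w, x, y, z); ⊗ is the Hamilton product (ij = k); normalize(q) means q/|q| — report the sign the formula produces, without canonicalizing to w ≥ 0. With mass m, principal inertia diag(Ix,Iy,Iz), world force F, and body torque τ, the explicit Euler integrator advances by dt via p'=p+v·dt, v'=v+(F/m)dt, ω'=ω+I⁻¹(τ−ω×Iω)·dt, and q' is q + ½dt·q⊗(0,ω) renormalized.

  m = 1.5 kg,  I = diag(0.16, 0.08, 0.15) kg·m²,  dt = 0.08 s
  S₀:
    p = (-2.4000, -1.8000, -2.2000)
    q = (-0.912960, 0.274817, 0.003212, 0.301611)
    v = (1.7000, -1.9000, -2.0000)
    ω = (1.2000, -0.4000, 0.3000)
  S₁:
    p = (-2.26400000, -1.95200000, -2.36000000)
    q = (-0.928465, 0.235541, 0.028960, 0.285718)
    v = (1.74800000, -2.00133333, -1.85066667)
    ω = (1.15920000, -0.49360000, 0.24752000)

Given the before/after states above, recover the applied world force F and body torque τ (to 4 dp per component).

F = (0.9000, -1.9000, 2.8000)
τ = (-0.0900, -0.0900, -0.0600)

velocity change Δv = (0.04800000, -0.10133333, 0.14933333)
F = m·Δv/dt = (0.9000, -1.9000, 2.8000)
Δω = ω₁−ω₀ = (-0.04080000, -0.09360000, -0.05248000)
precession coupling = (-0.0084, 0.0036, 0.0384)
I·α + gyro = (-0.0900, -0.0900, -0.0600)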